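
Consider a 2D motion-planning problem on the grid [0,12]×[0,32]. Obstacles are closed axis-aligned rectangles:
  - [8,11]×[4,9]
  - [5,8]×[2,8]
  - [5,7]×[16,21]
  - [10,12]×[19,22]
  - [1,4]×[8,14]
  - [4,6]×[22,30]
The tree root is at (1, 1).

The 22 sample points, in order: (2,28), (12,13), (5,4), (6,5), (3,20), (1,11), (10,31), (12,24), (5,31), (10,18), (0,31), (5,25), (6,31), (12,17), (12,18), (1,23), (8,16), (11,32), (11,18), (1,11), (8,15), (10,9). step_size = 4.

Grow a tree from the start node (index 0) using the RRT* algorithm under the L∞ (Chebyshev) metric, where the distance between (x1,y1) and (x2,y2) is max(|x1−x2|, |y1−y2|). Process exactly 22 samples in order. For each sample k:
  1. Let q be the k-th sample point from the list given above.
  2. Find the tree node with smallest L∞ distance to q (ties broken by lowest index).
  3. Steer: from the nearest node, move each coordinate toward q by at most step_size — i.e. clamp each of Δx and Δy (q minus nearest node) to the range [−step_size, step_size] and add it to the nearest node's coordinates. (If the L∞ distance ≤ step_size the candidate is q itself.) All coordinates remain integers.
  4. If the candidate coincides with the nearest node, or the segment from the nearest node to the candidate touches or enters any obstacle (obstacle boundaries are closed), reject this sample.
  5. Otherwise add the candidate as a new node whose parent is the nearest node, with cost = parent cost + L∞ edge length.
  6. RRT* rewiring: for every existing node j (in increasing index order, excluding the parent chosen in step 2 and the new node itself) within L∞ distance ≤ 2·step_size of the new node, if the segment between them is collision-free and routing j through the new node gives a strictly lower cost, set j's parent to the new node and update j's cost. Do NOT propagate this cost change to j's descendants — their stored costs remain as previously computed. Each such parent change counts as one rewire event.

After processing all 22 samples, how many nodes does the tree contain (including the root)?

1. q=(2,28) nearest=0 d=27 new=(2,5) → add node 1 parent=0 cost=4
2. q=(12,13) nearest=1 d=10 new=(6,9) → blocked by [5,8]×[2,8], reject
3. q=(5,4) nearest=1 d=3 new=(5,4) → blocked by [5,8]×[2,8], reject
4. q=(6,5) nearest=1 d=4 new=(6,5) → blocked by [5,8]×[2,8], reject
5. q=(3,20) nearest=1 d=15 new=(3,9) → blocked by [1,4]×[8,14], reject
6. q=(1,11) nearest=1 d=6 new=(1,9) → blocked by [1,4]×[8,14], reject
7. q=(10,31) nearest=1 d=26 new=(6,9) → blocked by [5,8]×[2,8], reject
8. q=(12,24) nearest=1 d=19 new=(6,9) → blocked by [5,8]×[2,8], reject
9. q=(5,31) nearest=1 d=26 new=(5,9) → add node 2 parent=1 cost=8
10. q=(10,18) nearest=2 d=9 new=(9,13) → add node 3 parent=2 cost=12
11. q=(0,31) nearest=3 d=18 new=(5,17) → blocked by [5,7]×[16,21], reject
12. q=(5,25) nearest=3 d=12 new=(5,17) → blocked by [5,7]×[16,21], reject
13. q=(6,31) nearest=3 d=18 new=(6,17) → blocked by [5,7]×[16,21], reject
14. q=(12,17) nearest=3 d=4 new=(12,17) → add node 4 parent=3 cost=16
15. q=(12,18) nearest=4 d=1 new=(12,18) → add node 5 parent=4 cost=17
16. q=(1,23) nearest=3 d=10 new=(5,17) → blocked by [5,7]×[16,21], reject
17. q=(8,16) nearest=3 d=3 new=(8,16) → add node 6 parent=3 cost=15
18. q=(11,32) nearest=5 d=14 new=(11,22) → blocked by [10,12]×[19,22], reject
19. q=(11,18) nearest=4 d=1 new=(11,18) → add node 7 parent=4 cost=17
20. q=(1,11) nearest=2 d=4 new=(1,11) → blocked by [1,4]×[8,14], reject
21. q=(8,15) nearest=6 d=1 new=(8,15) → add node 8 parent=6 cost=16
22. q=(10,9) nearest=3 d=4 new=(10,9) → blocked by [8,11]×[4,9], reject

Node count: 9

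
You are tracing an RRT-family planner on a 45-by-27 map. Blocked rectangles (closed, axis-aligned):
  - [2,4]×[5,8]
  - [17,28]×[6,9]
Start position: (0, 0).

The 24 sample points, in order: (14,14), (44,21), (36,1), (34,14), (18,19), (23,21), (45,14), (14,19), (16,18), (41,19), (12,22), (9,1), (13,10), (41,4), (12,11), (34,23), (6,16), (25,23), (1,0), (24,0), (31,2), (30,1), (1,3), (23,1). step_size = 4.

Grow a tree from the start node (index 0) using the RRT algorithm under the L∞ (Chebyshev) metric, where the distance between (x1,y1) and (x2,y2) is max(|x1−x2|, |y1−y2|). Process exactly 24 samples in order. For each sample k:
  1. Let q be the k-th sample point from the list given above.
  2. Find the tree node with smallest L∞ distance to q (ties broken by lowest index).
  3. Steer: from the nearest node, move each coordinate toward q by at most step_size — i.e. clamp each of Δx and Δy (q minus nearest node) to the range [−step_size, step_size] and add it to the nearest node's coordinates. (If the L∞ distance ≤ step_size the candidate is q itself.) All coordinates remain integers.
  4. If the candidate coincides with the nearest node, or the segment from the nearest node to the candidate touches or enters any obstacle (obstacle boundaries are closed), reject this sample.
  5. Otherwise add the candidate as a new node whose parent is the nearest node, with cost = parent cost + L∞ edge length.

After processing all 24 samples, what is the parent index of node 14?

Parent of node 14: 6

1. q=(14,14) nearest=0 d=14 new=(4,4) → add node 1 parent=0 cost=4
2. q=(44,21) nearest=1 d=40 new=(8,8) → add node 2 parent=1 cost=8
3. q=(36,1) nearest=2 d=28 new=(12,4) → add node 3 parent=2 cost=12
4. q=(34,14) nearest=3 d=22 new=(16,8) → add node 4 parent=3 cost=16
5. q=(18,19) nearest=2 d=11 new=(12,12) → add node 5 parent=2 cost=12
6. q=(23,21) nearest=5 d=11 new=(16,16) → add node 6 parent=5 cost=16
7. q=(45,14) nearest=4 d=29 new=(20,12) → blocked by [17,28]×[6,9], reject
8. q=(14,19) nearest=6 d=3 new=(14,19) → add node 7 parent=6 cost=19
9. q=(16,18) nearest=6 d=2 new=(16,18) → add node 8 parent=6 cost=18
10. q=(41,19) nearest=4 d=25 new=(20,12) → blocked by [17,28]×[6,9], reject
11. q=(12,22) nearest=7 d=3 new=(12,22) → add node 9 parent=7 cost=22
12. q=(9,1) nearest=3 d=3 new=(9,1) → add node 10 parent=3 cost=15
13. q=(13,10) nearest=5 d=2 new=(13,10) → add node 11 parent=5 cost=14
14. q=(41,4) nearest=4 d=25 new=(20,4) → blocked by [17,28]×[6,9], reject
15. q=(12,11) nearest=5 d=1 new=(12,11) → add node 12 parent=5 cost=13
16. q=(34,23) nearest=4 d=18 new=(20,12) → blocked by [17,28]×[6,9], reject
17. q=(6,16) nearest=5 d=6 new=(8,16) → add node 13 parent=5 cost=16
18. q=(25,23) nearest=6 d=9 new=(20,20) → add node 14 parent=6 cost=20
19. q=(1,0) nearest=0 d=1 new=(1,0) → add node 15 parent=0 cost=1
20. q=(24,0) nearest=4 d=8 new=(20,4) → blocked by [17,28]×[6,9], reject
21. q=(31,2) nearest=4 d=15 new=(20,4) → blocked by [17,28]×[6,9], reject
22. q=(30,1) nearest=4 d=14 new=(20,4) → blocked by [17,28]×[6,9], reject
23. q=(1,3) nearest=0 d=3 new=(1,3) → add node 16 parent=0 cost=3
24. q=(23,1) nearest=4 d=7 new=(20,4) → blocked by [17,28]×[6,9], reject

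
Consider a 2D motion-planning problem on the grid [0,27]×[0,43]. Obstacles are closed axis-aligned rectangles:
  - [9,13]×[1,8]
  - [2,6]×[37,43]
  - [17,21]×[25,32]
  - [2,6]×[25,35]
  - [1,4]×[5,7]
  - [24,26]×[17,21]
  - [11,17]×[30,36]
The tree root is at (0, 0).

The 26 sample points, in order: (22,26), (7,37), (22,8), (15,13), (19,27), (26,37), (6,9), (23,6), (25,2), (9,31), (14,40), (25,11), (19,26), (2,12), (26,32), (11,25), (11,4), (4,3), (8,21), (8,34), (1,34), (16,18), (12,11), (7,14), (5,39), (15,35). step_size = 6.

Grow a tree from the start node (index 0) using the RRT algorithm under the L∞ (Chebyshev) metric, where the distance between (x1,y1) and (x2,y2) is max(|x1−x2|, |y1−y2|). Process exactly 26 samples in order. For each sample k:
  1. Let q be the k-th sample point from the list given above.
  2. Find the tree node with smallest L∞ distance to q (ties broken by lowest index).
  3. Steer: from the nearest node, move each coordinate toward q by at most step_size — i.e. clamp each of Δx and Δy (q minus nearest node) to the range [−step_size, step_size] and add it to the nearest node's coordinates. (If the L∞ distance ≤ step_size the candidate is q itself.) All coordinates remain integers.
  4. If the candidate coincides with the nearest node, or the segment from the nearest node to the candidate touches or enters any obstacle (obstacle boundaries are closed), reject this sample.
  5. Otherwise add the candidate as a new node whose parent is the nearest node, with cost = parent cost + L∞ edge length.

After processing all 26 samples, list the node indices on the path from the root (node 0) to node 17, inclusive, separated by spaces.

1. q=(22,26) nearest=0 d=26 new=(6,6) → add node 1 parent=0 cost=6
2. q=(7,37) nearest=1 d=31 new=(7,12) → add node 2 parent=1 cost=12
3. q=(22,8) nearest=2 d=15 new=(13,8) → blocked by [9,13]×[1,8], reject
4. q=(15,13) nearest=2 d=8 new=(13,13) → add node 3 parent=2 cost=18
5. q=(19,27) nearest=3 d=14 new=(19,19) → add node 4 parent=3 cost=24
6. q=(26,37) nearest=4 d=18 new=(25,25) → add node 5 parent=4 cost=30
7. q=(6,9) nearest=1 d=3 new=(6,9) → add node 6 parent=1 cost=9
8. q=(23,6) nearest=3 d=10 new=(19,7) → add node 7 parent=3 cost=24
9. q=(25,2) nearest=7 d=6 new=(25,2) → add node 8 parent=7 cost=30
10. q=(9,31) nearest=4 d=12 new=(13,25) → add node 9 parent=4 cost=30
11. q=(14,40) nearest=5 d=15 new=(19,31) → blocked by [17,21]×[25,32], reject
12. q=(25,11) nearest=7 d=6 new=(25,11) → add node 10 parent=7 cost=30
13. q=(19,26) nearest=5 d=6 new=(19,26) → blocked by [17,21]×[25,32], reject
14. q=(2,12) nearest=6 d=4 new=(2,12) → add node 11 parent=6 cost=13
15. q=(26,32) nearest=5 d=7 new=(26,31) → add node 12 parent=5 cost=36
16. q=(11,25) nearest=9 d=2 new=(11,25) → add node 13 parent=9 cost=32
17. q=(11,4) nearest=1 d=5 new=(11,4) → blocked by [9,13]×[1,8], reject
18. q=(4,3) nearest=1 d=3 new=(4,3) → add node 14 parent=1 cost=9
19. q=(8,21) nearest=13 d=4 new=(8,21) → add node 15 parent=13 cost=36
20. q=(8,34) nearest=9 d=9 new=(8,31) → add node 16 parent=9 cost=36
21. q=(1,34) nearest=16 d=7 new=(2,34) → blocked by [2,6]×[25,35], reject
22. q=(16,18) nearest=4 d=3 new=(16,18) → add node 17 parent=4 cost=27
23. q=(12,11) nearest=3 d=2 new=(12,11) → add node 18 parent=3 cost=20
24. q=(7,14) nearest=2 d=2 new=(7,14) → add node 19 parent=2 cost=14
25. q=(5,39) nearest=16 d=8 new=(5,37) → blocked by [2,6]×[37,43], reject
26. q=(15,35) nearest=16 d=7 new=(14,35) → blocked by [11,17]×[30,36], reject

Path: 0 1 2 3 4 17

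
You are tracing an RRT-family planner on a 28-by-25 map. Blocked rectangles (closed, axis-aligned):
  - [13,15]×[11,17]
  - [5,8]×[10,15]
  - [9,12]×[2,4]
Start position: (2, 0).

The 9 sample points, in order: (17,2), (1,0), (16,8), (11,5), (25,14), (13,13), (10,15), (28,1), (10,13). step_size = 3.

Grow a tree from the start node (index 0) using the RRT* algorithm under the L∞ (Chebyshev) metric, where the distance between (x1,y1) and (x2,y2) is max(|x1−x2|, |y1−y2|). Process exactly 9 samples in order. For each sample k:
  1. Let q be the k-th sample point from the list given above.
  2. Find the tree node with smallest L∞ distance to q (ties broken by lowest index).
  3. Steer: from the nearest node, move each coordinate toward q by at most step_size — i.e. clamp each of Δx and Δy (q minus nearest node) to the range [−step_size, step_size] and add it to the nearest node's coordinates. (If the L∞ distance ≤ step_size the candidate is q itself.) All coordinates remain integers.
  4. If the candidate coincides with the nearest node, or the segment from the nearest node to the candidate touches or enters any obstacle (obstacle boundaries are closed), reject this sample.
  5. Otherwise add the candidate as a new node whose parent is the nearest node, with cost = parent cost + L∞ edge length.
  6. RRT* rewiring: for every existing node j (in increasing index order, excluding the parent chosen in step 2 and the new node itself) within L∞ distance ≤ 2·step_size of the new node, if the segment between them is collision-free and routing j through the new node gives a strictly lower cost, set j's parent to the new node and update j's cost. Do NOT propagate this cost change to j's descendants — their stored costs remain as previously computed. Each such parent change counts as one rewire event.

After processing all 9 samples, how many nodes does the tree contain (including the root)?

1. q=(17,2) nearest=0 d=15 new=(5,2) → add node 1 parent=0 cost=3
2. q=(1,0) nearest=0 d=1 new=(1,0) → add node 2 parent=0 cost=1
3. q=(16,8) nearest=1 d=11 new=(8,5) → add node 3 parent=1 cost=6
4. q=(11,5) nearest=3 d=3 new=(11,5) → add node 4 parent=3 cost=9
5. q=(25,14) nearest=4 d=14 new=(14,8) → add node 5 parent=4 cost=12
6. q=(13,13) nearest=5 d=5 new=(13,11) → blocked by [13,15]×[11,17], reject
7. q=(10,15) nearest=5 d=7 new=(11,11) → add node 6 parent=5 cost=15
8. q=(28,1) nearest=5 d=14 new=(17,5) → add node 7 parent=5 cost=15
9. q=(10,13) nearest=6 d=2 new=(10,13) → add node 8 parent=6 cost=17

Node count: 9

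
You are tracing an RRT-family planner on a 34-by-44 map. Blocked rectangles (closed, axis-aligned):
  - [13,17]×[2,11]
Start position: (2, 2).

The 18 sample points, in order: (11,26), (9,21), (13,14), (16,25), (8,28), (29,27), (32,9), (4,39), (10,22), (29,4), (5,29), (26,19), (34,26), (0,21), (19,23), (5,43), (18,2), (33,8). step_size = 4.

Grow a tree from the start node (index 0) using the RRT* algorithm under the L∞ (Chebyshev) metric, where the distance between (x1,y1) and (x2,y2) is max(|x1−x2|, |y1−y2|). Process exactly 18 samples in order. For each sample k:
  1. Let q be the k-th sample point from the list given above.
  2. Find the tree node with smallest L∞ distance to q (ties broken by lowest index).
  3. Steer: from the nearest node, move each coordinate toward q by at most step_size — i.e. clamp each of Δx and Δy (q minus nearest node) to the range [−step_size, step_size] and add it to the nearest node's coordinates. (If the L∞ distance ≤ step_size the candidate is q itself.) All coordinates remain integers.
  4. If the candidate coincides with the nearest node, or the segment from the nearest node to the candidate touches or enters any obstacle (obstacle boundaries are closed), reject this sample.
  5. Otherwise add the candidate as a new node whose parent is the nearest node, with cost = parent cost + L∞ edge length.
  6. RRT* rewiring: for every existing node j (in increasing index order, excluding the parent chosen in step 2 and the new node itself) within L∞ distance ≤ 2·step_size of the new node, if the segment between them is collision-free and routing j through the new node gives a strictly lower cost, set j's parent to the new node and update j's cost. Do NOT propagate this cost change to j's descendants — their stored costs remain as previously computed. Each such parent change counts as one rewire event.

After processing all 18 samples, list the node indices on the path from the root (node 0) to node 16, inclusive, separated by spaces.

Path: 0 1 2 3 4 5 8 11 16

1. q=(11,26) nearest=0 d=24 new=(6,6) → add node 1 parent=0 cost=4
2. q=(9,21) nearest=1 d=15 new=(9,10) → add node 2 parent=1 cost=8
3. q=(13,14) nearest=2 d=4 new=(13,14) → add node 3 parent=2 cost=12
4. q=(16,25) nearest=3 d=11 new=(16,18) → add node 4 parent=3 cost=16
5. q=(8,28) nearest=4 d=10 new=(12,22) → add node 5 parent=4 cost=20
6. q=(29,27) nearest=4 d=13 new=(20,22) → add node 6 parent=4 cost=20
7. q=(32,9) nearest=6 d=13 new=(24,18) → add node 7 parent=6 cost=24
8. q=(4,39) nearest=5 d=17 new=(8,26) → add node 8 parent=5 cost=24
9. q=(10,22) nearest=5 d=2 new=(10,22) → add node 9 parent=5 cost=22
10. q=(29,4) nearest=4 d=14 new=(20,14) → add node 10 parent=4 cost=20
11. q=(5,29) nearest=8 d=3 new=(5,29) → add node 11 parent=8 cost=27
12. q=(26,19) nearest=7 d=2 new=(26,19) → add node 12 parent=7 cost=26
13. q=(34,26) nearest=12 d=8 new=(30,23) → add node 13 parent=12 cost=30
14. q=(0,21) nearest=8 d=8 new=(4,22) → add node 14 parent=8 cost=28
15. q=(19,23) nearest=6 d=1 new=(19,23) → add node 15 parent=6 cost=21
16. q=(5,43) nearest=11 d=14 new=(5,33) → add node 16 parent=11 cost=31
17. q=(18,2) nearest=2 d=9 new=(13,6) → blocked by [13,17]×[2,11], reject
18. q=(33,8) nearest=7 d=10 new=(28,14) → add node 17 parent=7 cost=28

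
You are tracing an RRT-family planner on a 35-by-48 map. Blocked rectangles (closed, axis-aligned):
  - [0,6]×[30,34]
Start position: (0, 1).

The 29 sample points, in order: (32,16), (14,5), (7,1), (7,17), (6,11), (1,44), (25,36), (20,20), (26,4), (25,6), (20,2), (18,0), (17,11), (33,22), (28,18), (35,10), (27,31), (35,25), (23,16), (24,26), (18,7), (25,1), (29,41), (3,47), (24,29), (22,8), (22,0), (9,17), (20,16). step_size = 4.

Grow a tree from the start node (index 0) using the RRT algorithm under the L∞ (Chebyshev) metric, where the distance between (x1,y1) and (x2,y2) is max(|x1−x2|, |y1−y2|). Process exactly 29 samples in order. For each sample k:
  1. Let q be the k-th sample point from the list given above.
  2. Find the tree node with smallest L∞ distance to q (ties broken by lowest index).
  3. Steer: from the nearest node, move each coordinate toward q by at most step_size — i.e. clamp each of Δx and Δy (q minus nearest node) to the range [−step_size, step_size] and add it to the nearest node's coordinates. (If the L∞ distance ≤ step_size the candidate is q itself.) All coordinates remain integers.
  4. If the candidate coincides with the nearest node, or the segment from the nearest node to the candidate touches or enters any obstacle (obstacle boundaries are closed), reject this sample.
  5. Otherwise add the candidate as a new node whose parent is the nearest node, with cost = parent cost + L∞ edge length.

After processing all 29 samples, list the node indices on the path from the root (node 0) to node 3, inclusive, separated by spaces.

Path: 0 1 3

1. q=(32,16) nearest=0 d=32 new=(4,5) → add node 1 parent=0 cost=4
2. q=(14,5) nearest=1 d=10 new=(8,5) → add node 2 parent=1 cost=8
3. q=(7,1) nearest=1 d=4 new=(7,1) → add node 3 parent=1 cost=8
4. q=(7,17) nearest=1 d=12 new=(7,9) → add node 4 parent=1 cost=8
5. q=(6,11) nearest=4 d=2 new=(6,11) → add node 5 parent=4 cost=10
6. q=(1,44) nearest=5 d=33 new=(2,15) → add node 6 parent=5 cost=14
7. q=(25,36) nearest=6 d=23 new=(6,19) → add node 7 parent=6 cost=18
8. q=(20,20) nearest=4 d=13 new=(11,13) → add node 8 parent=4 cost=12
9. q=(26,4) nearest=8 d=15 new=(15,9) → add node 9 parent=8 cost=16
10. q=(25,6) nearest=9 d=10 new=(19,6) → add node 10 parent=9 cost=20
11. q=(20,2) nearest=10 d=4 new=(20,2) → add node 11 parent=10 cost=24
12. q=(18,0) nearest=11 d=2 new=(18,0) → add node 12 parent=11 cost=26
13. q=(17,11) nearest=9 d=2 new=(17,11) → add node 13 parent=9 cost=18
14. q=(33,22) nearest=10 d=16 new=(23,10) → add node 14 parent=10 cost=24
15. q=(28,18) nearest=14 d=8 new=(27,14) → add node 15 parent=14 cost=28
16. q=(35,10) nearest=15 d=8 new=(31,10) → add node 16 parent=15 cost=32
17. q=(27,31) nearest=15 d=17 new=(27,18) → add node 17 parent=15 cost=32
18. q=(35,25) nearest=17 d=8 new=(31,22) → add node 18 parent=17 cost=36
19. q=(23,16) nearest=15 d=4 new=(23,16) → add node 19 parent=15 cost=32
20. q=(24,26) nearest=18 d=7 new=(27,26) → add node 20 parent=18 cost=40
21. q=(18,7) nearest=10 d=1 new=(18,7) → add node 21 parent=10 cost=21
22. q=(25,1) nearest=11 d=5 new=(24,1) → add node 22 parent=11 cost=28
23. q=(29,41) nearest=20 d=15 new=(29,30) → add node 23 parent=20 cost=44
24. q=(3,47) nearest=20 d=24 new=(23,30) → add node 24 parent=20 cost=44
25. q=(24,29) nearest=24 d=1 new=(24,29) → add node 25 parent=24 cost=45
26. q=(22,8) nearest=14 d=2 new=(22,8) → add node 26 parent=14 cost=26
27. q=(22,0) nearest=11 d=2 new=(22,0) → add node 27 parent=11 cost=26
28. q=(9,17) nearest=7 d=3 new=(9,17) → add node 28 parent=7 cost=21
29. q=(20,16) nearest=19 d=3 new=(20,16) → add node 29 parent=19 cost=35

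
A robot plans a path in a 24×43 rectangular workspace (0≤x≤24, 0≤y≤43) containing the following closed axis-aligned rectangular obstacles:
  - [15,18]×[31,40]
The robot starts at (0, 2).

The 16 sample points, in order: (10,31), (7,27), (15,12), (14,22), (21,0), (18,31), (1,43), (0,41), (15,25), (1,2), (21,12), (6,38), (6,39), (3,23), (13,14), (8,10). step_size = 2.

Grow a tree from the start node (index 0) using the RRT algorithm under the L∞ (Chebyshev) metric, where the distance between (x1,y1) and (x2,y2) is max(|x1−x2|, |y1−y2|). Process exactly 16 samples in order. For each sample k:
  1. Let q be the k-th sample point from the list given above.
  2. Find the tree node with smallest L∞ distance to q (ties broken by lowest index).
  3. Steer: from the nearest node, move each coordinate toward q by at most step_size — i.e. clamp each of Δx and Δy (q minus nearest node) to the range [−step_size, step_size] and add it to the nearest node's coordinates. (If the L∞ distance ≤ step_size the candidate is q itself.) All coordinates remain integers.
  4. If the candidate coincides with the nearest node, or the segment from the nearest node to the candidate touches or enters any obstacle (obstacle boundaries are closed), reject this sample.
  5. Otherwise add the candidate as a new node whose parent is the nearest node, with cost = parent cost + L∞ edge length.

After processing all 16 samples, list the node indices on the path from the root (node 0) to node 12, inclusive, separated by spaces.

1. q=(10,31) nearest=0 d=29 new=(2,4) → add node 1 parent=0 cost=2
2. q=(7,27) nearest=1 d=23 new=(4,6) → add node 2 parent=1 cost=4
3. q=(15,12) nearest=2 d=11 new=(6,8) → add node 3 parent=2 cost=6
4. q=(14,22) nearest=3 d=14 new=(8,10) → add node 4 parent=3 cost=8
5. q=(21,0) nearest=4 d=13 new=(10,8) → add node 5 parent=4 cost=10
6. q=(18,31) nearest=4 d=21 new=(10,12) → add node 6 parent=4 cost=10
7. q=(1,43) nearest=6 d=31 new=(8,14) → add node 7 parent=6 cost=12
8. q=(0,41) nearest=7 d=27 new=(6,16) → add node 8 parent=7 cost=14
9. q=(15,25) nearest=8 d=9 new=(8,18) → add node 9 parent=8 cost=16
10. q=(1,2) nearest=0 d=1 new=(1,2) → add node 10 parent=0 cost=1
11. q=(21,12) nearest=5 d=11 new=(12,10) → add node 11 parent=5 cost=12
12. q=(6,38) nearest=9 d=20 new=(6,20) → add node 12 parent=9 cost=18
13. q=(6,39) nearest=12 d=19 new=(6,22) → add node 13 parent=12 cost=20
14. q=(3,23) nearest=12 d=3 new=(4,22) → add node 14 parent=12 cost=20
15. q=(13,14) nearest=6 d=3 new=(12,14) → add node 15 parent=6 cost=12
16. q=(8,10) nearest=4 d=0 → coincident, reject

Path: 0 1 2 3 4 6 7 8 9 12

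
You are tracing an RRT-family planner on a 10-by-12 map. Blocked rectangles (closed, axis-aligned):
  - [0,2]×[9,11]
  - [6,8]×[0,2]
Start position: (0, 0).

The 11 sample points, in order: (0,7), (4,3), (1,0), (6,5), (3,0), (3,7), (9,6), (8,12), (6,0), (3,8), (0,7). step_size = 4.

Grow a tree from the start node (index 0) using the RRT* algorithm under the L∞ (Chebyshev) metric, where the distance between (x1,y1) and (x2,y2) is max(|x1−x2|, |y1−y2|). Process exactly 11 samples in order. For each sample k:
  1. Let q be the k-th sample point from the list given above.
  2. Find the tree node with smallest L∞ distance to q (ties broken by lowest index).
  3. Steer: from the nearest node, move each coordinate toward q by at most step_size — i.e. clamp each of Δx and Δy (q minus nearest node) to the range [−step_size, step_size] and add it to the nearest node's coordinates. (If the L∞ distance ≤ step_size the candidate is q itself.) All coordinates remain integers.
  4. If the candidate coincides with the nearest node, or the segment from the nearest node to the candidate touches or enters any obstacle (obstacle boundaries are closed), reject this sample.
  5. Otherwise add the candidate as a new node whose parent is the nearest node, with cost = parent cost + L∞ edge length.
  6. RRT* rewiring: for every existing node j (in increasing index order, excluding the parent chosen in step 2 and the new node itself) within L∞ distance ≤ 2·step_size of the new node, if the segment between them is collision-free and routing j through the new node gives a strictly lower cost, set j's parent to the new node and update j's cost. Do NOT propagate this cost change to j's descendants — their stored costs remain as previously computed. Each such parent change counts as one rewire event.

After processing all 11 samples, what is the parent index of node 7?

Parent of node 7: 4

1. q=(0,7) nearest=0 d=7 new=(0,4) → add node 1 parent=0 cost=4
2. q=(4,3) nearest=0 d=4 new=(4,3) → add node 2 parent=0 cost=4
3. q=(1,0) nearest=0 d=1 new=(1,0) → add node 3 parent=0 cost=1
4. q=(6,5) nearest=2 d=2 new=(6,5) → add node 4 parent=2 cost=6
5. q=(3,0) nearest=3 d=2 new=(3,0) → add node 5 parent=3 cost=3
6. q=(3,7) nearest=1 d=3 new=(3,7) → add node 6 parent=1 cost=7
7. q=(9,6) nearest=4 d=3 new=(9,6) → add node 7 parent=4 cost=9
8. q=(8,12) nearest=6 d=5 new=(7,11) → add node 8 parent=6 cost=11
9. q=(6,0) nearest=2 d=3 new=(6,0) → blocked by [6,8]×[0,2], reject
10. q=(3,8) nearest=6 d=1 new=(3,8) → add node 9 parent=6 cost=8
11. q=(0,7) nearest=1 d=3 new=(0,7) → add node 10 parent=1 cost=7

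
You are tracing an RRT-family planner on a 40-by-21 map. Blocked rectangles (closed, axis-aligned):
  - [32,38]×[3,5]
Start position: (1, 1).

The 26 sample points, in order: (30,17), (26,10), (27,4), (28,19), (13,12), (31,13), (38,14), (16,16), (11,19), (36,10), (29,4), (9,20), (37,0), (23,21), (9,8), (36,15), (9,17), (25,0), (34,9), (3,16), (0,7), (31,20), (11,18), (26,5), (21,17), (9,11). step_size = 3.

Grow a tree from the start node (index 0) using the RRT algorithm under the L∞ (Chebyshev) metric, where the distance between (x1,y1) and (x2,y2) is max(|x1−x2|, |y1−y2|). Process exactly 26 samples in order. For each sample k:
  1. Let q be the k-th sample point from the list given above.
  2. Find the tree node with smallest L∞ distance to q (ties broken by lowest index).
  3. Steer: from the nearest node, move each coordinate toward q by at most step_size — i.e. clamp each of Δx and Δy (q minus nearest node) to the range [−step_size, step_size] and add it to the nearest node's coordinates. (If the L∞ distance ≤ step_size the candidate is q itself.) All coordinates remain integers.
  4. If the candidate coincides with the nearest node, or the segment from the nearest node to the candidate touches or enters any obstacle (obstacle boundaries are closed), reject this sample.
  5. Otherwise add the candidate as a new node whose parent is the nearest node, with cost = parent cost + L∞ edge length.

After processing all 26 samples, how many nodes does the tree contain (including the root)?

1. q=(30,17) nearest=0 d=29 new=(4,4) → add node 1 parent=0 cost=3
2. q=(26,10) nearest=1 d=22 new=(7,7) → add node 2 parent=1 cost=6
3. q=(27,4) nearest=2 d=20 new=(10,4) → add node 3 parent=2 cost=9
4. q=(28,19) nearest=3 d=18 new=(13,7) → add node 4 parent=3 cost=12
5. q=(13,12) nearest=4 d=5 new=(13,10) → add node 5 parent=4 cost=15
6. q=(31,13) nearest=4 d=18 new=(16,10) → add node 6 parent=4 cost=15
7. q=(38,14) nearest=6 d=22 new=(19,13) → add node 7 parent=6 cost=18
8. q=(16,16) nearest=7 d=3 new=(16,16) → add node 8 parent=7 cost=21
9. q=(11,19) nearest=8 d=5 new=(13,19) → add node 9 parent=8 cost=24
10. q=(36,10) nearest=7 d=17 new=(22,10) → add node 10 parent=7 cost=21
11. q=(29,4) nearest=10 d=7 new=(25,7) → add node 11 parent=10 cost=24
12. q=(9,20) nearest=9 d=4 new=(10,20) → add node 12 parent=9 cost=27
13. q=(37,0) nearest=11 d=12 new=(28,4) → add node 13 parent=11 cost=27
14. q=(23,21) nearest=8 d=7 new=(19,19) → add node 14 parent=8 cost=24
15. q=(9,8) nearest=2 d=2 new=(9,8) → add node 15 parent=2 cost=8
16. q=(36,15) nearest=11 d=11 new=(28,10) → add node 16 parent=11 cost=27
17. q=(9,17) nearest=12 d=3 new=(9,17) → add node 17 parent=12 cost=30
18. q=(25,0) nearest=13 d=4 new=(25,1) → add node 18 parent=13 cost=30
19. q=(34,9) nearest=13 d=6 new=(31,7) → add node 19 parent=13 cost=30
20. q=(3,16) nearest=17 d=6 new=(6,16) → add node 20 parent=17 cost=33
21. q=(0,7) nearest=1 d=4 new=(1,7) → add node 21 parent=1 cost=6
22. q=(31,20) nearest=10 d=10 new=(25,13) → add node 22 parent=10 cost=24
23. q=(11,18) nearest=9 d=2 new=(11,18) → add node 23 parent=9 cost=26
24. q=(26,5) nearest=11 d=2 new=(26,5) → add node 24 parent=11 cost=26
25. q=(21,17) nearest=14 d=2 new=(21,17) → add node 25 parent=14 cost=26
26. q=(9,11) nearest=15 d=3 new=(9,11) → add node 26 parent=15 cost=11

Node count: 27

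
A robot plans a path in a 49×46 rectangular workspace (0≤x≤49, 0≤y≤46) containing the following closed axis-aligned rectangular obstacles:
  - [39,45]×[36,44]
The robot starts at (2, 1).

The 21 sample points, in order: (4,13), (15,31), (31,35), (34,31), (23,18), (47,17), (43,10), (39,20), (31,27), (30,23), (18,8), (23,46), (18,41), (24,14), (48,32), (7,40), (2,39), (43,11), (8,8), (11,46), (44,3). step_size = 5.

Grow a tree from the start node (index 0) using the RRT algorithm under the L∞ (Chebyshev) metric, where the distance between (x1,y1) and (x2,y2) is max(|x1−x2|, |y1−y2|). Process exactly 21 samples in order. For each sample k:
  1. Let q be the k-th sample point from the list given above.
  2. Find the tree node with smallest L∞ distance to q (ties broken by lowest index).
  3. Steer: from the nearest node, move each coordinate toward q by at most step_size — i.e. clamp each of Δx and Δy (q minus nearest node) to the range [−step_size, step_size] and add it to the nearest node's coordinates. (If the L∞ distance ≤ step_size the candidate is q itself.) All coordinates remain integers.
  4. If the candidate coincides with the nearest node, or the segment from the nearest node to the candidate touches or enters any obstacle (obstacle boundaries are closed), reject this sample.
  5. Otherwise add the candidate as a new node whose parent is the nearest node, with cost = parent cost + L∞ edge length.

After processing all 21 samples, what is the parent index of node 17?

1. q=(4,13) nearest=0 d=12 new=(4,6) → add node 1 parent=0 cost=5
2. q=(15,31) nearest=1 d=25 new=(9,11) → add node 2 parent=1 cost=10
3. q=(31,35) nearest=2 d=24 new=(14,16) → add node 3 parent=2 cost=15
4. q=(34,31) nearest=3 d=20 new=(19,21) → add node 4 parent=3 cost=20
5. q=(23,18) nearest=4 d=4 new=(23,18) → add node 5 parent=4 cost=24
6. q=(47,17) nearest=5 d=24 new=(28,17) → add node 6 parent=5 cost=29
7. q=(43,10) nearest=6 d=15 new=(33,12) → add node 7 parent=6 cost=34
8. q=(39,20) nearest=7 d=8 new=(38,17) → add node 8 parent=7 cost=39
9. q=(31,27) nearest=5 d=9 new=(28,23) → add node 9 parent=5 cost=29
10. q=(30,23) nearest=9 d=2 new=(30,23) → add node 10 parent=9 cost=31
11. q=(18,8) nearest=3 d=8 new=(18,11) → add node 11 parent=3 cost=20
12. q=(23,46) nearest=9 d=23 new=(23,28) → add node 12 parent=9 cost=34
13. q=(18,41) nearest=12 d=13 new=(18,33) → add node 13 parent=12 cost=39
14. q=(24,14) nearest=5 d=4 new=(24,14) → add node 14 parent=5 cost=28
15. q=(48,32) nearest=8 d=15 new=(43,22) → add node 15 parent=8 cost=44
16. q=(7,40) nearest=13 d=11 new=(13,38) → add node 16 parent=13 cost=44
17. q=(2,39) nearest=16 d=11 new=(8,39) → add node 17 parent=16 cost=49
18. q=(43,11) nearest=8 d=6 new=(43,12) → add node 18 parent=8 cost=44
19. q=(8,8) nearest=2 d=3 new=(8,8) → add node 19 parent=2 cost=13
20. q=(11,46) nearest=17 d=7 new=(11,44) → add node 20 parent=17 cost=54
21. q=(44,3) nearest=18 d=9 new=(44,7) → add node 21 parent=18 cost=49

Parent of node 17: 16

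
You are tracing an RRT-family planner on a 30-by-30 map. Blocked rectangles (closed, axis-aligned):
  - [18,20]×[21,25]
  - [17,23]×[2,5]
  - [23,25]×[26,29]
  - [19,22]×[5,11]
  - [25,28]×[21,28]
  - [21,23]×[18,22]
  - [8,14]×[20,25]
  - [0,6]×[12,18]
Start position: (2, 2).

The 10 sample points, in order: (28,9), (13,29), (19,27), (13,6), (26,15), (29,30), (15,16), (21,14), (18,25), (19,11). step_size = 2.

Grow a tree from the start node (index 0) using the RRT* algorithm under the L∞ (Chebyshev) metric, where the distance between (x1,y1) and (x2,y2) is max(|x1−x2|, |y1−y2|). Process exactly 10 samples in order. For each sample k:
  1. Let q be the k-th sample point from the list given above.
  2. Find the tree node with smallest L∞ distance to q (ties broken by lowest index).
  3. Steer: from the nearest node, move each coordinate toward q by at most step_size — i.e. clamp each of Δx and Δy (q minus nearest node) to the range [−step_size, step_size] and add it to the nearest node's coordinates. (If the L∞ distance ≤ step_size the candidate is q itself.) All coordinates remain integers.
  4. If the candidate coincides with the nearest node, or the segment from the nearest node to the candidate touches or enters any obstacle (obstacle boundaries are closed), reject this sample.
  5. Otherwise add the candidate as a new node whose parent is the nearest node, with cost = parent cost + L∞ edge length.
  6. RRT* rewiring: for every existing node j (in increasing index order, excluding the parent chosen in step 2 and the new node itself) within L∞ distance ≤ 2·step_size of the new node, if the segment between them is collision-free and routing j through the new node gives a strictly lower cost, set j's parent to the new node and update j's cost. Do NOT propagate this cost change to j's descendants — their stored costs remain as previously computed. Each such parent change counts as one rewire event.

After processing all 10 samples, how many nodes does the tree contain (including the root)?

1. q=(28,9) nearest=0 d=26 new=(4,4) → add node 1 parent=0 cost=2
2. q=(13,29) nearest=1 d=25 new=(6,6) → add node 2 parent=1 cost=4
3. q=(19,27) nearest=2 d=21 new=(8,8) → add node 3 parent=2 cost=6
4. q=(13,6) nearest=3 d=5 new=(10,6) → add node 4 parent=3 cost=8
5. q=(26,15) nearest=4 d=16 new=(12,8) → add node 5 parent=4 cost=10
6. q=(29,30) nearest=3 d=22 new=(10,10) → add node 6 parent=3 cost=8
7. q=(15,16) nearest=6 d=6 new=(12,12) → add node 7 parent=6 cost=10
8. q=(21,14) nearest=5 d=9 new=(14,10) → add node 8 parent=5 cost=12
9. q=(18,25) nearest=7 d=13 new=(14,14) → add node 9 parent=7 cost=12
10. q=(19,11) nearest=8 d=5 new=(16,11) → add node 10 parent=8 cost=14

Node count: 11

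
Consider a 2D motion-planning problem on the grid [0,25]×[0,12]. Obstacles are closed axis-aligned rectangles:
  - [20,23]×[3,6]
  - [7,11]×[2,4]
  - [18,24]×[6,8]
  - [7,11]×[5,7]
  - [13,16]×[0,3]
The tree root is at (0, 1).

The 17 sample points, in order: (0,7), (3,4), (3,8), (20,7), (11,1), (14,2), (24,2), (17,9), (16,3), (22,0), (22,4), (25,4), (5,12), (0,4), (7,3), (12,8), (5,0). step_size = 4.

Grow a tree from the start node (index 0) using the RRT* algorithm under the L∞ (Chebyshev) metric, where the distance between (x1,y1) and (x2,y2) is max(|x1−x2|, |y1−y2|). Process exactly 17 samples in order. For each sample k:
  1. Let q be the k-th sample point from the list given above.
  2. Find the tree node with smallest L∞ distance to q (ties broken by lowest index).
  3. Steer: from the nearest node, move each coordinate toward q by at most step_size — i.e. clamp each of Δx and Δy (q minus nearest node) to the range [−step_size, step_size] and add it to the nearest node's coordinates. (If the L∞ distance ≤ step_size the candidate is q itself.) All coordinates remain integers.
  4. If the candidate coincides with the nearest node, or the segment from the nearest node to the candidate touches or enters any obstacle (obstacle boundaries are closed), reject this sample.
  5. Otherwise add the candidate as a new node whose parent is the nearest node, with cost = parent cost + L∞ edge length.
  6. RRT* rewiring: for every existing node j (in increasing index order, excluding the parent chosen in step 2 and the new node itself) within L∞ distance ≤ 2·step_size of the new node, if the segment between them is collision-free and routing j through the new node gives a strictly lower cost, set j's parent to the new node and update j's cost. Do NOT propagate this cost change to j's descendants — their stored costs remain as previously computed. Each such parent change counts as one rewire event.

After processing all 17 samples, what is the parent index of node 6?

Parent of node 6: 3

1. q=(0,7) nearest=0 d=6 new=(0,5) → add node 1 parent=0 cost=4
2. q=(3,4) nearest=0 d=3 new=(3,4) → add node 2 parent=0 cost=3
3. q=(3,8) nearest=1 d=3 new=(3,8) → add node 3 parent=1 cost=7
4. q=(20,7) nearest=2 d=17 new=(7,7) → blocked by [7,11]×[5,7], reject
5. q=(11,1) nearest=2 d=8 new=(7,1) → add node 4 parent=2 cost=7
6. q=(14,2) nearest=4 d=7 new=(11,2) → blocked by [7,11]×[2,4], reject
7. q=(24,2) nearest=4 d=17 new=(11,2) → blocked by [7,11]×[2,4], reject
8. q=(17,9) nearest=4 d=10 new=(11,5) → blocked by [7,11]×[2,4], reject
9. q=(16,3) nearest=4 d=9 new=(11,3) → blocked by [7,11]×[2,4], reject
10. q=(22,0) nearest=4 d=15 new=(11,0) → add node 5 parent=4 cost=11
11. q=(22,4) nearest=5 d=11 new=(15,4) → blocked by [13,16]×[0,3], reject
12. q=(25,4) nearest=5 d=14 new=(15,4) → blocked by [13,16]×[0,3], reject
13. q=(5,12) nearest=3 d=4 new=(5,12) → add node 6 parent=3 cost=11
14. q=(0,4) nearest=1 d=1 new=(0,4) → add node 7 parent=1 cost=5
15. q=(7,3) nearest=4 d=2 new=(7,3) → blocked by [7,11]×[2,4], reject
16. q=(12,8) nearest=4 d=7 new=(11,5) → blocked by [7,11]×[2,4], reject
17. q=(5,0) nearest=4 d=2 new=(5,0) → add node 8 parent=4 cost=9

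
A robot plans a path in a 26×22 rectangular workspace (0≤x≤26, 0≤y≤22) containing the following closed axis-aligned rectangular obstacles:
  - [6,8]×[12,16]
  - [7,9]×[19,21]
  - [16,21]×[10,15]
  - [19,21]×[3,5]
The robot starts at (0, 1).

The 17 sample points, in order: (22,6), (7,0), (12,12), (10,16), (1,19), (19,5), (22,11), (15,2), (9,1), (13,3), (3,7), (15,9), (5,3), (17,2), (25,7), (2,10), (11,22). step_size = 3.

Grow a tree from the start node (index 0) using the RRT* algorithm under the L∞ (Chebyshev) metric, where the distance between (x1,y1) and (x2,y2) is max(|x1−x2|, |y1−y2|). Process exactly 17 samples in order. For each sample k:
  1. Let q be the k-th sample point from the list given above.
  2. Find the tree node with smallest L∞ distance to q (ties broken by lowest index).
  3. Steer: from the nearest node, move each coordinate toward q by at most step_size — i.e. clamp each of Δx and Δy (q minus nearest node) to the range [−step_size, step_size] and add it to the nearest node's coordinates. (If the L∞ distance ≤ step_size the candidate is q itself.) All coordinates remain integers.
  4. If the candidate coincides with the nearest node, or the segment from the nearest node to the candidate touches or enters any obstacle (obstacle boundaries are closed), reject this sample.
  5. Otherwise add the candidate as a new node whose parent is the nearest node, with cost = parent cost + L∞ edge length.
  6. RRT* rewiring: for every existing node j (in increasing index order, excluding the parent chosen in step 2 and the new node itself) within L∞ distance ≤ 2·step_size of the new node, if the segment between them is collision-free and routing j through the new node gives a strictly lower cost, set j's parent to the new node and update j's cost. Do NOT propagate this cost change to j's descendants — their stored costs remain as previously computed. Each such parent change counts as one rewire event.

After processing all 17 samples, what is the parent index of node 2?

1. q=(22,6) nearest=0 d=22 new=(3,4) → add node 1 parent=0 cost=3
2. q=(7,0) nearest=1 d=4 new=(6,1) → add node 2 parent=1 cost=6
3. q=(12,12) nearest=1 d=9 new=(6,7) → add node 3 parent=1 cost=6
4. q=(10,16) nearest=3 d=9 new=(9,10) → add node 4 parent=3 cost=9
5. q=(1,19) nearest=4 d=9 new=(6,13) → blocked by [6,8]×[12,16], reject
6. q=(19,5) nearest=4 d=10 new=(12,7) → add node 5 parent=4 cost=12
7. q=(22,11) nearest=5 d=10 new=(15,10) → add node 6 parent=5 cost=15
8. q=(15,2) nearest=5 d=5 new=(15,4) → add node 7 parent=5 cost=15
9. q=(9,1) nearest=2 d=3 new=(9,1) → add node 8 parent=2 cost=9
10. q=(13,3) nearest=7 d=2 new=(13,3) → add node 9 parent=7 cost=17
11. q=(3,7) nearest=1 d=3 new=(3,7) → add node 10 parent=1 cost=6
12. q=(15,9) nearest=6 d=1 new=(15,9) → add node 11 parent=6 cost=16
13. q=(5,3) nearest=1 d=2 new=(5,3) → add node 12 parent=1 cost=5
14. q=(17,2) nearest=7 d=2 new=(17,2) → add node 13 parent=7 cost=17
15. q=(25,7) nearest=13 d=8 new=(20,5) → blocked by [19,21]×[3,5], reject
16. q=(2,10) nearest=10 d=3 new=(2,10) → add node 14 parent=10 cost=9
17. q=(11,22) nearest=4 d=12 new=(11,13) → add node 15 parent=4 cost=12

Parent of node 2: 1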